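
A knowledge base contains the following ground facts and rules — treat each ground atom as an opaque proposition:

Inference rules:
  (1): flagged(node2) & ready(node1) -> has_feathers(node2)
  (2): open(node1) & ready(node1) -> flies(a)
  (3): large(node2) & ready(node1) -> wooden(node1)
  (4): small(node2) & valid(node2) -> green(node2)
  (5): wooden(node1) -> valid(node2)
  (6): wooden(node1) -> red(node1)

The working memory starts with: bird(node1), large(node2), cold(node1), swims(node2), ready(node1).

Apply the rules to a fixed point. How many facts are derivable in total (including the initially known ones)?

8

Round 1: (3) [large(node2) & ready(node1) -> wooden(node1)]. Adds wooden(node1).
Round 2: (5) [wooden(node1) -> valid(node2)]; (6) [wooden(node1) -> red(node1)]. Adds valid(node2), red(node1).
Closure: {bird(node1), cold(node1), large(node2), ready(node1), red(node1), swims(node2), valid(node2), wooden(node1)} — 8 facts.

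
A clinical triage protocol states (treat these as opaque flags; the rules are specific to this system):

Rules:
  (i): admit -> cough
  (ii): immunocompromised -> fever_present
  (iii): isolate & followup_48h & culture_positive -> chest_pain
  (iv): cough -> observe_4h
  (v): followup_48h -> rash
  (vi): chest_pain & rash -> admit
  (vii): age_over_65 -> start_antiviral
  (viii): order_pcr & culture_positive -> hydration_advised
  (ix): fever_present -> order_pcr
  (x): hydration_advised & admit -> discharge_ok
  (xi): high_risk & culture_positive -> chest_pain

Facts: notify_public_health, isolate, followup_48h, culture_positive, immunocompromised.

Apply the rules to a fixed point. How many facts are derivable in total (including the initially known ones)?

[1] (ii) [immunocompromised -> fever_present]; (iii) [isolate & followup_48h & culture_positive -> chest_pain]; (v) [followup_48h -> rash]. ⇒ new: fever_present, chest_pain, rash.
[2] (vi) [chest_pain & rash -> admit]; (ix) [fever_present -> order_pcr]. ⇒ new: admit, order_pcr.
[3] (i) [admit -> cough]; (viii) [order_pcr & culture_positive -> hydration_advised]. ⇒ new: cough, hydration_advised.
[4] (iv) [cough -> observe_4h]; (x) [hydration_advised & admit -> discharge_ok]. ⇒ new: observe_4h, discharge_ok.
Closure: {admit, chest_pain, cough, culture_positive, discharge_ok, fever_present, followup_48h, hydration_advised, immunocompromised, isolate, notify_public_health, observe_4h, order_pcr, rash} — 14 facts.

14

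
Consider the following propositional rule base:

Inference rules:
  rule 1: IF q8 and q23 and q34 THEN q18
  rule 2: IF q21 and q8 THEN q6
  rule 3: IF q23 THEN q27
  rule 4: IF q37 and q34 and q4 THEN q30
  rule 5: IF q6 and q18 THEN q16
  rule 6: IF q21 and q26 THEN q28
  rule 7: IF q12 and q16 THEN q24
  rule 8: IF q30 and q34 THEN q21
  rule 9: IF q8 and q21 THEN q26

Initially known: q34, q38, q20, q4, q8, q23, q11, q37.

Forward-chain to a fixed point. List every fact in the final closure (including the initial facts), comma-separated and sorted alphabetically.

q11, q16, q18, q20, q21, q23, q26, q27, q28, q30, q34, q37, q38, q4, q6, q8

Round 1: rule 1 [IF q8 and q23 and q34 THEN q18]; rule 3 [IF q23 THEN q27]; rule 4 [IF q37 and q34 and q4 THEN q30]. New: q18, q27, q30.
Round 2: rule 8 [IF q30 and q34 THEN q21]. New: q21.
Round 3: rule 2 [IF q21 and q8 THEN q6]; rule 9 [IF q8 and q21 THEN q26]. New: q6, q26.
Round 4: rule 5 [IF q6 and q18 THEN q16]; rule 6 [IF q21 and q26 THEN q28]. New: q16, q28.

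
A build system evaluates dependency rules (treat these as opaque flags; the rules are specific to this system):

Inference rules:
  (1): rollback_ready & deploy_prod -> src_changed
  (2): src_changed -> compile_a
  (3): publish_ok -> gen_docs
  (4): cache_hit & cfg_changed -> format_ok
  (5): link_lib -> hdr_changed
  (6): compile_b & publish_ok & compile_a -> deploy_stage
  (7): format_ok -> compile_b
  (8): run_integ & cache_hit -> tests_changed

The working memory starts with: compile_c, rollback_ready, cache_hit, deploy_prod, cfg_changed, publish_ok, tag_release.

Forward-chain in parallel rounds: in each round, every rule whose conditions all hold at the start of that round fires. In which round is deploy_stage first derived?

Round 1: (1) [rollback_ready & deploy_prod -> src_changed]; (3) [publish_ok -> gen_docs]; (4) [cache_hit & cfg_changed -> format_ok]. New: src_changed, gen_docs, format_ok.
Round 2: (2) [src_changed -> compile_a]; (7) [format_ok -> compile_b]. New: compile_a, compile_b.
Round 3: (6) [compile_b & publish_ok & compile_a -> deploy_stage]. New: deploy_stage.
deploy_stage first appears in round 3.

3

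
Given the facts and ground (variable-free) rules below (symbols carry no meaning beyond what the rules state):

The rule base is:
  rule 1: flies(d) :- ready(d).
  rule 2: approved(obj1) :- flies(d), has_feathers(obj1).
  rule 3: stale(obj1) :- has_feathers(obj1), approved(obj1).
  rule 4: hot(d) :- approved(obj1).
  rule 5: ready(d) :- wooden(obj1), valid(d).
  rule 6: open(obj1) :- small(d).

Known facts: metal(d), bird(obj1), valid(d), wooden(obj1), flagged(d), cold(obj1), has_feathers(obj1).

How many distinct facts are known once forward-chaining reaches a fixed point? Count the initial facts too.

Round 1: rule 5 [ready(d) :- wooden(obj1), valid(d).]. Adds ready(d).
Round 2: rule 1 [flies(d) :- ready(d).]. Adds flies(d).
Round 3: rule 2 [approved(obj1) :- flies(d), has_feathers(obj1).]. Adds approved(obj1).
Round 4: rule 3 [stale(obj1) :- has_feathers(obj1), approved(obj1).]; rule 4 [hot(d) :- approved(obj1).]. Adds stale(obj1), hot(d).
Closure: {approved(obj1), bird(obj1), cold(obj1), flagged(d), flies(d), has_feathers(obj1), hot(d), metal(d), ready(d), stale(obj1), valid(d), wooden(obj1)} — 12 facts.

12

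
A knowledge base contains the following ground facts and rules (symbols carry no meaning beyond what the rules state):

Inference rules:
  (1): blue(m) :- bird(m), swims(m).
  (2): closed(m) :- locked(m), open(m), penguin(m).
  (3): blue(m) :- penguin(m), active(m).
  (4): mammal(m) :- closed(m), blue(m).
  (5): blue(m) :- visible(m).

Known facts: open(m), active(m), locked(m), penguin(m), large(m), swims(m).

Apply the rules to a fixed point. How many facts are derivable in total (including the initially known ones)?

9

Round 1 fires (2), (3), giving closed(m), blue(m).
Round 2 fires (4), giving mammal(m).
Closure: {active(m), blue(m), closed(m), large(m), locked(m), mammal(m), open(m), penguin(m), swims(m)} — 9 facts.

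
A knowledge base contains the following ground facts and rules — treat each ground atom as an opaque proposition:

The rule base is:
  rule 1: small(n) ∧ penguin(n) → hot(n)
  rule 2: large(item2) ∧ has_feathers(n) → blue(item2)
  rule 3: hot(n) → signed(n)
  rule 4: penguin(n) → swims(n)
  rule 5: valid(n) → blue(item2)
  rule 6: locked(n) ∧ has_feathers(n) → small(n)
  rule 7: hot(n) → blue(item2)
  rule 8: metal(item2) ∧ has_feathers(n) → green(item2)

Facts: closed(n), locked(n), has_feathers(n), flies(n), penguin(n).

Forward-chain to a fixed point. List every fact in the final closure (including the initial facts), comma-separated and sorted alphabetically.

Round 1: rule 4 [penguin(n) → swims(n)]; rule 6 [locked(n) ∧ has_feathers(n) → small(n)]. Adds swims(n), small(n).
Round 2: rule 1 [small(n) ∧ penguin(n) → hot(n)]. Adds hot(n).
Round 3: rule 3 [hot(n) → signed(n)]; rule 7 [hot(n) → blue(item2)]. Adds signed(n), blue(item2).

blue(item2), closed(n), flies(n), has_feathers(n), hot(n), locked(n), penguin(n), signed(n), small(n), swims(n)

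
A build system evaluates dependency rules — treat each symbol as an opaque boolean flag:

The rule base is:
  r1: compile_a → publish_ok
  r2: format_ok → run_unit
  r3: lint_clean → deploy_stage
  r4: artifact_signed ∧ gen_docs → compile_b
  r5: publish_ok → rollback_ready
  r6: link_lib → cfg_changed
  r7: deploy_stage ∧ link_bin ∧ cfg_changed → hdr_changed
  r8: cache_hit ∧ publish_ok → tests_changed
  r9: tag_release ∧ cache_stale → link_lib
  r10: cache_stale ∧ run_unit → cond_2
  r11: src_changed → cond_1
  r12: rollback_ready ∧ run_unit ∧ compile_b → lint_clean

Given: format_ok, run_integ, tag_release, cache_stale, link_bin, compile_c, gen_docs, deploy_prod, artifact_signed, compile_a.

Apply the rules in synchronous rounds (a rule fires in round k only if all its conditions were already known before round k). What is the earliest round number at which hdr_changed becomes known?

5

Round 1: r1 [compile_a → publish_ok]; r2 [format_ok → run_unit]; r4 [artifact_signed ∧ gen_docs → compile_b]; r9 [tag_release ∧ cache_stale → link_lib]. Adds publish_ok, run_unit, compile_b, link_lib.
Round 2: r5 [publish_ok → rollback_ready]; r6 [link_lib → cfg_changed]; r10 [cache_stale ∧ run_unit → cond_2]. Adds rollback_ready, cfg_changed, cond_2.
Round 3: r12 [rollback_ready ∧ run_unit ∧ compile_b → lint_clean]. Adds lint_clean.
Round 4: r3 [lint_clean → deploy_stage]. Adds deploy_stage.
Round 5: r7 [deploy_stage ∧ link_bin ∧ cfg_changed → hdr_changed]. Adds hdr_changed.
hdr_changed first appears in round 5.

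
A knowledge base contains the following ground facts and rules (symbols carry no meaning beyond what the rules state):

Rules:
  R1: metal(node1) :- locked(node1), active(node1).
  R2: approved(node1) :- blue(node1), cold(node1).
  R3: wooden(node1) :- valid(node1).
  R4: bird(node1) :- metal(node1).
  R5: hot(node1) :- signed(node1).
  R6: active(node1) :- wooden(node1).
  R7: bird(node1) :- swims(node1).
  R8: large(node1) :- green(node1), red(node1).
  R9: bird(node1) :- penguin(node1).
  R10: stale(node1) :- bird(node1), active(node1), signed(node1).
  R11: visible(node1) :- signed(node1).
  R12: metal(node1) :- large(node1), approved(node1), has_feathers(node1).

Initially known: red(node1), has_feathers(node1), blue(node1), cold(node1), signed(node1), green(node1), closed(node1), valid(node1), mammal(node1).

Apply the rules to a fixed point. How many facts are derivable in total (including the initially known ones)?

Round 1 — R2, R3, R5, R8, R11, derive approved(node1), wooden(node1), hot(node1), large(node1), visible(node1).
Round 2 — R6, R12, derive active(node1), metal(node1).
Round 3 — R4, derive bird(node1).
Round 4 — R10, derive stale(node1).
Closure: {active(node1), approved(node1), bird(node1), blue(node1), closed(node1), cold(node1), green(node1), has_feathers(node1), hot(node1), large(node1), mammal(node1), metal(node1), red(node1), signed(node1), stale(node1), valid(node1), visible(node1), wooden(node1)} — 18 facts.

18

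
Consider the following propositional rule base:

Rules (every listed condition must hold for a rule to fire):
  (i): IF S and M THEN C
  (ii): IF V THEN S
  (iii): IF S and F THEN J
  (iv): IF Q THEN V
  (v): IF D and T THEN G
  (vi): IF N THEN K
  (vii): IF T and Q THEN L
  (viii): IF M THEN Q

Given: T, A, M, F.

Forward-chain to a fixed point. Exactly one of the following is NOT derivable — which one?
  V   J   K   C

K

Round 1: (viii) [IF M THEN Q]. New: Q.
Round 2: (iv) [IF Q THEN V]; (vii) [IF T and Q THEN L]. New: V, L.
Round 3: (ii) [IF V THEN S]. New: S.
Round 4: (i) [IF S and M THEN C]; (iii) [IF S and F THEN J]. New: C, J.
Derived: J (round 4), C (round 4), V (round 2). K never appears in any round.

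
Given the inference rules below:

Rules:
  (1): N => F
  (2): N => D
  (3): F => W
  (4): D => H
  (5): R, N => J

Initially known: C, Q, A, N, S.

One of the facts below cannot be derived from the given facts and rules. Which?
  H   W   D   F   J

Round 1: (1) [N => F]; (2) [N => D]. Adds F, D.
Round 2: (3) [F => W]; (4) [D => H]. Adds W, H.
Derived: D (round 1), F (round 1), W (round 2), H (round 2). J never appears in any round.

J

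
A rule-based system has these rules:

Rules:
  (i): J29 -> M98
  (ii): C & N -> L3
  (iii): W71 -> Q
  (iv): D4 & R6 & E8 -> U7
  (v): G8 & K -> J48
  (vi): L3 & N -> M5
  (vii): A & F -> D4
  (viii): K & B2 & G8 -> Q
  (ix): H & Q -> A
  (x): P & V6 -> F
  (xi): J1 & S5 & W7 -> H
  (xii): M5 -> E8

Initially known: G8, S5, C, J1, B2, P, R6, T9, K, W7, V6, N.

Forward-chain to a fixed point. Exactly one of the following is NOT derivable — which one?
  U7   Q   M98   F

M98

Round 1 fires (ii), (v), (viii), (x), (xi), giving L3, J48, Q, F, H.
Round 2 fires (vi), (ix), giving M5, A.
Round 3 fires (vii), (xii), giving D4, E8.
Round 4 fires (iv), giving U7.
Derived: U7 (round 4), Q (round 1), F (round 1). M98 never appears in any round.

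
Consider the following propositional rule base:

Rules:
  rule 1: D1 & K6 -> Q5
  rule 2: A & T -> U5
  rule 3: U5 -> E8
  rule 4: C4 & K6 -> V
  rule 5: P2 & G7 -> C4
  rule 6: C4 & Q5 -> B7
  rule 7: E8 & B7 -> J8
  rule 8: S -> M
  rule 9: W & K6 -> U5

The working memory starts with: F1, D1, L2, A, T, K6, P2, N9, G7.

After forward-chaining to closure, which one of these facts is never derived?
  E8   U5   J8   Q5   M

M

Round 1: rule 1 [D1 & K6 -> Q5]; rule 2 [A & T -> U5]; rule 5 [P2 & G7 -> C4]. New: Q5, U5, C4.
Round 2: rule 3 [U5 -> E8]; rule 4 [C4 & K6 -> V]; rule 6 [C4 & Q5 -> B7]. New: E8, V, B7.
Round 3: rule 7 [E8 & B7 -> J8]. New: J8.
Derived: Q5 (round 1), E8 (round 2), J8 (round 3), U5 (round 1). M never appears in any round.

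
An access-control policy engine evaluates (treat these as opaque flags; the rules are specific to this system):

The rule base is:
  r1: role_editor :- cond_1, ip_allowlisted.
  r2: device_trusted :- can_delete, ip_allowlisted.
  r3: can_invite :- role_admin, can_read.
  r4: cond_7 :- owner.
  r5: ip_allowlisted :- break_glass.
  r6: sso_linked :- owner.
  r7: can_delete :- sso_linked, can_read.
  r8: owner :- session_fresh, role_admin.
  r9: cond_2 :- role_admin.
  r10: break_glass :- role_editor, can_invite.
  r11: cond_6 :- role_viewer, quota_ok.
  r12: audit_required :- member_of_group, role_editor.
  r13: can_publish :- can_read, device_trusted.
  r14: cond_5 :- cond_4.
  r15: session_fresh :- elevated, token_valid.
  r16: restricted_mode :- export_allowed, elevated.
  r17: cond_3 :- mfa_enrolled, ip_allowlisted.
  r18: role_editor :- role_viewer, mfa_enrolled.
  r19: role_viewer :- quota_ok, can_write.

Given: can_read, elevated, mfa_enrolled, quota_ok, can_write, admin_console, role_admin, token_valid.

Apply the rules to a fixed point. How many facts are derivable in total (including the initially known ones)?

23

[1] r3 [can_invite :- role_admin, can_read.]; r9 [cond_2 :- role_admin.]; r15 [session_fresh :- elevated, token_valid.]; r19 [role_viewer :- quota_ok, can_write.]. ⇒ new: can_invite, cond_2, session_fresh, role_viewer.
[2] r8 [owner :- session_fresh, role_admin.]; r11 [cond_6 :- role_viewer, quota_ok.]; r18 [role_editor :- role_viewer, mfa_enrolled.]. ⇒ new: owner, cond_6, role_editor.
[3] r4 [cond_7 :- owner.]; r6 [sso_linked :- owner.]; r10 [break_glass :- role_editor, can_invite.]. ⇒ new: cond_7, sso_linked, break_glass.
[4] r5 [ip_allowlisted :- break_glass.]; r7 [can_delete :- sso_linked, can_read.]. ⇒ new: ip_allowlisted, can_delete.
[5] r2 [device_trusted :- can_delete, ip_allowlisted.]; r17 [cond_3 :- mfa_enrolled, ip_allowlisted.]. ⇒ new: device_trusted, cond_3.
[6] r13 [can_publish :- can_read, device_trusted.]. ⇒ new: can_publish.
Closure: {admin_console, break_glass, can_delete, can_invite, can_publish, can_read, can_write, cond_2, cond_3, cond_6, cond_7, device_trusted, elevated, ip_allowlisted, mfa_enrolled, owner, quota_ok, role_admin, role_editor, role_viewer, session_fresh, sso_linked, token_valid} — 23 facts.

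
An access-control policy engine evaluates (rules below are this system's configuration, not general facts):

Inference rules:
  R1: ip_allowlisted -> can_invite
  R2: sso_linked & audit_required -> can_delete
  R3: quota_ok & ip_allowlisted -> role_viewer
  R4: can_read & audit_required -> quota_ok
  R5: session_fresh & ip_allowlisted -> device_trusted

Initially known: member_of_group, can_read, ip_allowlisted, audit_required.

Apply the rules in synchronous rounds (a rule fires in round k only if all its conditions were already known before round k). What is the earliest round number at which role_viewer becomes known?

Round 1: R1 [ip_allowlisted -> can_invite]; R4 [can_read & audit_required -> quota_ok]. New: can_invite, quota_ok.
Round 2: R3 [quota_ok & ip_allowlisted -> role_viewer]. New: role_viewer.
role_viewer first appears in round 2.

2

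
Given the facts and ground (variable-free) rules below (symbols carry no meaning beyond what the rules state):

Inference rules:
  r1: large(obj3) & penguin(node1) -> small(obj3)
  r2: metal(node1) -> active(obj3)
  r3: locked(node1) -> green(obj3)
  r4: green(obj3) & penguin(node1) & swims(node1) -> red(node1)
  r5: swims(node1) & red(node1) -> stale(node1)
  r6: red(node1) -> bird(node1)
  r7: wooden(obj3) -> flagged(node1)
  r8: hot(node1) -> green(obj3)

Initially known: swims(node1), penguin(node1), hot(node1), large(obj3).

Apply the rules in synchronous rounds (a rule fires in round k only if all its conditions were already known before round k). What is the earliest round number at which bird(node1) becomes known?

3

Round 1 fires r1, r8, giving small(obj3), green(obj3).
Round 2 fires r4, giving red(node1).
Round 3 fires r5, r6, giving stale(node1), bird(node1).
bird(node1) first appears in round 3.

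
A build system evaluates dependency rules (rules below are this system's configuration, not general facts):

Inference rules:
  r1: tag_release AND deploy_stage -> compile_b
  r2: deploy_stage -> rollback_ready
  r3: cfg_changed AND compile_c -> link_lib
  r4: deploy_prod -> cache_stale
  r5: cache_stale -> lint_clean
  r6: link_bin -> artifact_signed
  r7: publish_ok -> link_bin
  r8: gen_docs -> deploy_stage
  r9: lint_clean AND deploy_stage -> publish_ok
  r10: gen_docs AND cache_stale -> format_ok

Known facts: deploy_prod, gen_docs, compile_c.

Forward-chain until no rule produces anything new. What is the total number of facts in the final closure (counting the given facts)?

11

Round 1: r4 [deploy_prod -> cache_stale]; r8 [gen_docs -> deploy_stage]. Adds cache_stale, deploy_stage.
Round 2: r2 [deploy_stage -> rollback_ready]; r5 [cache_stale -> lint_clean]; r10 [gen_docs AND cache_stale -> format_ok]. Adds rollback_ready, lint_clean, format_ok.
Round 3: r9 [lint_clean AND deploy_stage -> publish_ok]. Adds publish_ok.
Round 4: r7 [publish_ok -> link_bin]. Adds link_bin.
Round 5: r6 [link_bin -> artifact_signed]. Adds artifact_signed.
Closure: {artifact_signed, cache_stale, compile_c, deploy_prod, deploy_stage, format_ok, gen_docs, link_bin, lint_clean, publish_ok, rollback_ready} — 11 facts.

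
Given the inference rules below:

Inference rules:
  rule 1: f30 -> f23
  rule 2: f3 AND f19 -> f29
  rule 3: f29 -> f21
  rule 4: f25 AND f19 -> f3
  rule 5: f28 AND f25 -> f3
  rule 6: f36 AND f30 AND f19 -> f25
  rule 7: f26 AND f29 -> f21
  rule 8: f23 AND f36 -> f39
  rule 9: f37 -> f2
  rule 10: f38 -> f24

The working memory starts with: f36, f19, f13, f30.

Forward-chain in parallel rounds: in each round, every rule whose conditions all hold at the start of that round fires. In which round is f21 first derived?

4

Round 1 — rule 1, rule 6, derive f23, f25.
Round 2 — rule 4, rule 8, derive f3, f39.
Round 3 — rule 2, derive f29.
Round 4 — rule 3, derive f21.
f21 first appears in round 4.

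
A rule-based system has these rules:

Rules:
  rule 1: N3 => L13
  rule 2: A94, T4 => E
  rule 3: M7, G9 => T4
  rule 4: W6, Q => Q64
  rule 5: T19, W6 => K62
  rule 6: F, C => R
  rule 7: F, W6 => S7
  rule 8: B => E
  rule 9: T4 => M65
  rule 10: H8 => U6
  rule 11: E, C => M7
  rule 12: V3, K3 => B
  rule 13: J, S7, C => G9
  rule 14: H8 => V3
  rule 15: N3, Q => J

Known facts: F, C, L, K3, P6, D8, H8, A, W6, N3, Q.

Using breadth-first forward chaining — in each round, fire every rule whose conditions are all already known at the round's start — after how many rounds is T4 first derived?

[1] rule 1 [N3 => L13]; rule 4 [W6, Q => Q64]; rule 6 [F, C => R]; rule 7 [F, W6 => S7]; rule 10 [H8 => U6]; rule 14 [H8 => V3]; rule 15 [N3, Q => J]. ⇒ new: L13, Q64, R, S7, U6, V3, J.
[2] rule 12 [V3, K3 => B]; rule 13 [J, S7, C => G9]. ⇒ new: B, G9.
[3] rule 8 [B => E]. ⇒ new: E.
[4] rule 11 [E, C => M7]. ⇒ new: M7.
[5] rule 3 [M7, G9 => T4]. ⇒ new: T4.
T4 first appears in round 5.

5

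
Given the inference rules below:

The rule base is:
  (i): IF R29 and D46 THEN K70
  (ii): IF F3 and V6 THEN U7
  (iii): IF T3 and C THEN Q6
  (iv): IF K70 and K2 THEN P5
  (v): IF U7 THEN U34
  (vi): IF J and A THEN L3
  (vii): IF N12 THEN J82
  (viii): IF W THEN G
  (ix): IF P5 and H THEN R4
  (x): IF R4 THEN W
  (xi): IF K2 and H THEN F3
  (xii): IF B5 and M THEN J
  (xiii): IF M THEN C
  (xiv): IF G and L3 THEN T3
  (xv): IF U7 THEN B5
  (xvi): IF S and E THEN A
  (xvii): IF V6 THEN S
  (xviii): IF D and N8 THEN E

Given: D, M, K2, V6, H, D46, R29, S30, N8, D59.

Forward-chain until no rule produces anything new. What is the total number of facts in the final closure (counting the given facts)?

[1] (i) [IF R29 and D46 THEN K70]; (xi) [IF K2 and H THEN F3]; (xiii) [IF M THEN C]; (xvii) [IF V6 THEN S]; (xviii) [IF D and N8 THEN E]. ⇒ new: K70, F3, C, S, E.
[2] (ii) [IF F3 and V6 THEN U7]; (iv) [IF K70 and K2 THEN P5]; (xvi) [IF S and E THEN A]. ⇒ new: U7, P5, A.
[3] (v) [IF U7 THEN U34]; (ix) [IF P5 and H THEN R4]; (xv) [IF U7 THEN B5]. ⇒ new: U34, R4, B5.
[4] (x) [IF R4 THEN W]; (xii) [IF B5 and M THEN J]. ⇒ new: W, J.
[5] (vi) [IF J and A THEN L3]; (viii) [IF W THEN G]. ⇒ new: L3, G.
[6] (xiv) [IF G and L3 THEN T3]. ⇒ new: T3.
[7] (iii) [IF T3 and C THEN Q6]. ⇒ new: Q6.
Closure: {A, B5, C, D, D46, D59, E, F3, G, H, J, K2, K70, L3, M, N8, P5, Q6, R29, R4, S, S30, T3, U34, U7, V6, W} — 27 facts.

27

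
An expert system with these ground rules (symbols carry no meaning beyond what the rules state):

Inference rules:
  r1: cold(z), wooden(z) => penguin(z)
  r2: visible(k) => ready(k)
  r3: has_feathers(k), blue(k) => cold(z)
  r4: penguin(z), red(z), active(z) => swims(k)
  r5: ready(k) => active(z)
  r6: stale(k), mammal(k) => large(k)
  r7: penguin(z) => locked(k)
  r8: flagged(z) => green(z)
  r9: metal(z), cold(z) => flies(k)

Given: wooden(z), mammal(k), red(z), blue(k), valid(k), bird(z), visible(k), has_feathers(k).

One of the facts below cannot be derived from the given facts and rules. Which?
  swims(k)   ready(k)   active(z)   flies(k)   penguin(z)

flies(k)

Round 1 fires r2, r3, giving ready(k), cold(z).
Round 2 fires r1, r5, giving penguin(z), active(z).
Round 3 fires r4, r7, giving swims(k), locked(k).
Derived: penguin(z) (round 2), swims(k) (round 3), ready(k) (round 1), active(z) (round 2). flies(k) never appears in any round.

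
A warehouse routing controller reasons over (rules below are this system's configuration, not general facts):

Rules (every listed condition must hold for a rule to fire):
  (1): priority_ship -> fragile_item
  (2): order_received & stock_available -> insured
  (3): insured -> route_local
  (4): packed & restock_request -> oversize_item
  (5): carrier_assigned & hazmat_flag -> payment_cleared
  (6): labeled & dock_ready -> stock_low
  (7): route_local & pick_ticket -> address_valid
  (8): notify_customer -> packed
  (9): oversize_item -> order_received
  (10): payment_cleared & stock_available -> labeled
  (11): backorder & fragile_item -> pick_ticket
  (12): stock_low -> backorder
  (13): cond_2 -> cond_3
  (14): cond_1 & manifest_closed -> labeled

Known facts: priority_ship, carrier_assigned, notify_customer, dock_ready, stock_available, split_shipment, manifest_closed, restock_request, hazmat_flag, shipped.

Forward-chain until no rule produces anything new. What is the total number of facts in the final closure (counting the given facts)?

Round 1 — (1), (5), (8), derive fragile_item, payment_cleared, packed.
Round 2 — (4), (10), derive oversize_item, labeled.
Round 3 — (6), (9), derive stock_low, order_received.
Round 4 — (2), (12), derive insured, backorder.
Round 5 — (3), (11), derive route_local, pick_ticket.
Round 6 — (7), derive address_valid.
Closure: {address_valid, backorder, carrier_assigned, dock_ready, fragile_item, hazmat_flag, insured, labeled, manifest_closed, notify_customer, order_received, oversize_item, packed, payment_cleared, pick_ticket, priority_ship, restock_request, route_local, shipped, split_shipment, stock_available, stock_low} — 22 facts.

22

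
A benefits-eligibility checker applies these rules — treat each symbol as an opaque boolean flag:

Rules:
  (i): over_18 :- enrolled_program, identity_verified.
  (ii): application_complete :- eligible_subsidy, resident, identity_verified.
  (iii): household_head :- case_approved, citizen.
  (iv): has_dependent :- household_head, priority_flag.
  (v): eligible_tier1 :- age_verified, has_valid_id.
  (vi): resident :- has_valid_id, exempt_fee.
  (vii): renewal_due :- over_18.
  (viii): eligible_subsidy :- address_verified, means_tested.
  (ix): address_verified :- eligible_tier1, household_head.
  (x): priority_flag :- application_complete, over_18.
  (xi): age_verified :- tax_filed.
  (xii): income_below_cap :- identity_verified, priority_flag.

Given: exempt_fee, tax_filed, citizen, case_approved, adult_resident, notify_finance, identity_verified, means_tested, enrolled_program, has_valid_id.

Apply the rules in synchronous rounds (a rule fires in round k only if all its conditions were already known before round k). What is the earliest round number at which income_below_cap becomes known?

7

Round 1 — (i), (iii), (vi), (xi), derive over_18, household_head, resident, age_verified.
Round 2 — (v), (vii), derive eligible_tier1, renewal_due.
Round 3 — (ix), derive address_verified.
Round 4 — (viii), derive eligible_subsidy.
Round 5 — (ii), derive application_complete.
Round 6 — (x), derive priority_flag.
Round 7 — (iv), (xii), derive has_dependent, income_below_cap.
income_below_cap first appears in round 7.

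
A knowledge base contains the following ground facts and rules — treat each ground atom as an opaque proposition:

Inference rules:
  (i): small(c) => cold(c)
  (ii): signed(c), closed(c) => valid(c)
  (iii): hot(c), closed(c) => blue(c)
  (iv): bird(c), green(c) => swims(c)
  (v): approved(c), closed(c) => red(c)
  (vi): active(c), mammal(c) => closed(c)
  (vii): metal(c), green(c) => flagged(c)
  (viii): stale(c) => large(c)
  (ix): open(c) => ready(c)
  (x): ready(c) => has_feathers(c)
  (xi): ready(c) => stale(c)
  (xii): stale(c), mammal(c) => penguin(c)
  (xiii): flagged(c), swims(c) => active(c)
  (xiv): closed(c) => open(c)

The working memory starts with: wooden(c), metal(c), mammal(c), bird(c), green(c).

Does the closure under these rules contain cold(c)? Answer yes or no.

no

Round 1 fires (iv), (vii), giving swims(c), flagged(c).
Round 2 fires (xiii), giving active(c).
Round 3 fires (vi), giving closed(c).
Round 4 fires (xiv), giving open(c).
Round 5 fires (ix), giving ready(c).
Round 6 fires (x), (xi), giving has_feathers(c), stale(c).
Round 7 fires (viii), (xii), giving large(c), penguin(c).
Fixed point reached. cold(c) is concluded only by (i); (i) needs small(c) (never derived).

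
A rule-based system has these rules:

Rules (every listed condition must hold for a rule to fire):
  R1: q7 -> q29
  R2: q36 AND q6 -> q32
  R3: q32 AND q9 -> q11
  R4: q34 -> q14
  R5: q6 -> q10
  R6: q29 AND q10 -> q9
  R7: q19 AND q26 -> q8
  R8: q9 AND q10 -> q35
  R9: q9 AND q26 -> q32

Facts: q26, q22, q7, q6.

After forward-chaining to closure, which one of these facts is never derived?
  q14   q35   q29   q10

Round 1: R1 [q7 -> q29]; R5 [q6 -> q10]. New: q29, q10.
Round 2: R6 [q29 AND q10 -> q9]. New: q9.
Round 3: R8 [q9 AND q10 -> q35]; R9 [q9 AND q26 -> q32]. New: q35, q32.
Round 4: R3 [q32 AND q9 -> q11]. New: q11.
Derived: q29 (round 1), q10 (round 1), q35 (round 3). q14 never appears in any round.

q14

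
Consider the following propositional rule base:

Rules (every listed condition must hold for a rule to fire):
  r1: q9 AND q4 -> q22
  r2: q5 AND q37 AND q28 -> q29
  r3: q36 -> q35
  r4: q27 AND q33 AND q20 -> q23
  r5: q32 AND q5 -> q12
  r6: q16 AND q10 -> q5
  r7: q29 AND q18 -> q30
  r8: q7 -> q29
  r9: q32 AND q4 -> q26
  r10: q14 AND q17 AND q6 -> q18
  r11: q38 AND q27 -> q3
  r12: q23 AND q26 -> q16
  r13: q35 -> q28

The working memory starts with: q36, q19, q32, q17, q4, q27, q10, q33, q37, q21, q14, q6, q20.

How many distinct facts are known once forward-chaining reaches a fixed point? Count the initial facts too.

Round 1: r3 [q36 -> q35]; r4 [q27 AND q33 AND q20 -> q23]; r9 [q32 AND q4 -> q26]; r10 [q14 AND q17 AND q6 -> q18]. Adds q35, q23, q26, q18.
Round 2: r12 [q23 AND q26 -> q16]; r13 [q35 -> q28]. Adds q16, q28.
Round 3: r6 [q16 AND q10 -> q5]. Adds q5.
Round 4: r2 [q5 AND q37 AND q28 -> q29]; r5 [q32 AND q5 -> q12]. Adds q29, q12.
Round 5: r7 [q29 AND q18 -> q30]. Adds q30.
Closure: {q10, q12, q14, q16, q17, q18, q19, q20, q21, q23, q26, q27, q28, q29, q30, q32, q33, q35, q36, q37, q4, q5, q6} — 23 facts.

23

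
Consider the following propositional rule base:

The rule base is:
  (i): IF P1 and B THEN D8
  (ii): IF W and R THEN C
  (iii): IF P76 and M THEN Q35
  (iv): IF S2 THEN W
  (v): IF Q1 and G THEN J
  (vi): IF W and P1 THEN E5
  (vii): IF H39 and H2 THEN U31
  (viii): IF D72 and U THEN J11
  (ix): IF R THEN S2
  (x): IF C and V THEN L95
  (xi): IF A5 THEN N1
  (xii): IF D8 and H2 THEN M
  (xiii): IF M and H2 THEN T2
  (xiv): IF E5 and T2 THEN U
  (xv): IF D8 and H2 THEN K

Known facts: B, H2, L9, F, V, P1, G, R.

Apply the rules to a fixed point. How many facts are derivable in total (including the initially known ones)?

Round 1: (i) [IF P1 and B THEN D8]; (ix) [IF R THEN S2]. Adds D8, S2.
Round 2: (iv) [IF S2 THEN W]; (xii) [IF D8 and H2 THEN M]; (xv) [IF D8 and H2 THEN K]. Adds W, M, K.
Round 3: (ii) [IF W and R THEN C]; (vi) [IF W and P1 THEN E5]; (xiii) [IF M and H2 THEN T2]. Adds C, E5, T2.
Round 4: (x) [IF C and V THEN L95]; (xiv) [IF E5 and T2 THEN U]. Adds L95, U.
Closure: {B, C, D8, E5, F, G, H2, K, L9, L95, M, P1, R, S2, T2, U, V, W} — 18 facts.

18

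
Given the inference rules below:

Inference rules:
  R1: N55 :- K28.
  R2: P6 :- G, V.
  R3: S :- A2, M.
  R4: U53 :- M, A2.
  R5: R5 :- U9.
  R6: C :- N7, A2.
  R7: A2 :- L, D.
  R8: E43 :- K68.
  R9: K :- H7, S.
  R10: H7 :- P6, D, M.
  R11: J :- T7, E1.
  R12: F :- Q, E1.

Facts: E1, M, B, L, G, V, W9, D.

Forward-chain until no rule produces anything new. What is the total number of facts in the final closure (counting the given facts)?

[1] R2 [P6 :- G, V.]; R7 [A2 :- L, D.]. ⇒ new: P6, A2.
[2] R3 [S :- A2, M.]; R4 [U53 :- M, A2.]; R10 [H7 :- P6, D, M.]. ⇒ new: S, U53, H7.
[3] R9 [K :- H7, S.]. ⇒ new: K.
Closure: {A2, B, D, E1, G, H7, K, L, M, P6, S, U53, V, W9} — 14 facts.

14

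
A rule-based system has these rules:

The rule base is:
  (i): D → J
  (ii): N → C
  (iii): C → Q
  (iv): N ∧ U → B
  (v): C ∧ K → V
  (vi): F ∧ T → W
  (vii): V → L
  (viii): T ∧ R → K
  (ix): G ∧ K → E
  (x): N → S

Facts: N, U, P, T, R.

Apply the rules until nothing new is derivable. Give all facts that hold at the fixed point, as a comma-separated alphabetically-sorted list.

B, C, K, L, N, P, Q, R, S, T, U, V

Round 1 — (ii), (iv), (viii), (x), derive C, B, K, S.
Round 2 — (iii), (v), derive Q, V.
Round 3 — (vii), derive L.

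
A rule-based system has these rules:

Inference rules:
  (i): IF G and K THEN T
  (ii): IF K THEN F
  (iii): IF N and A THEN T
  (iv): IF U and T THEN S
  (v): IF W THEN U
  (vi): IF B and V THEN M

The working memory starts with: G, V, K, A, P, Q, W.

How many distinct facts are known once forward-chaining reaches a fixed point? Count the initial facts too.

Round 1 fires (i), (ii), (v), giving T, F, U.
Round 2 fires (iv), giving S.
Closure: {A, F, G, K, P, Q, S, T, U, V, W} — 11 facts.

11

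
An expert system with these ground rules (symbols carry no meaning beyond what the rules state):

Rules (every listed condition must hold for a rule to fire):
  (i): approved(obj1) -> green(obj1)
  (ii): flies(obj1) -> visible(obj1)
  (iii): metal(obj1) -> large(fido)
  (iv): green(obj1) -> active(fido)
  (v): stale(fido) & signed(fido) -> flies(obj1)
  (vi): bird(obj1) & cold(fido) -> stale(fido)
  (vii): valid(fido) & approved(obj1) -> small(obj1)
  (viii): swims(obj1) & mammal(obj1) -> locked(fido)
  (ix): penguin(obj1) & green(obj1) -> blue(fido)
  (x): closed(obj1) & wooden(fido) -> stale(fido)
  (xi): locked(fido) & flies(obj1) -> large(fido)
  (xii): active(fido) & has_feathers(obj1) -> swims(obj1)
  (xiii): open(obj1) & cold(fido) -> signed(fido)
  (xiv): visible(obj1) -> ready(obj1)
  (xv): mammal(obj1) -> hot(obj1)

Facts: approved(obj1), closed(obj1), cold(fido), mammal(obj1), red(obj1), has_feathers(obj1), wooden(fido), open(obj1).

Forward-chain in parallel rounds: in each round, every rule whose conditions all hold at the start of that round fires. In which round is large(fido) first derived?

5

Round 1 — (i), (x), (xiii), (xv), derive green(obj1), stale(fido), signed(fido), hot(obj1).
Round 2 — (iv), (v), derive active(fido), flies(obj1).
Round 3 — (ii), (xii), derive visible(obj1), swims(obj1).
Round 4 — (viii), (xiv), derive locked(fido), ready(obj1).
Round 5 — (xi), derive large(fido).
large(fido) first appears in round 5.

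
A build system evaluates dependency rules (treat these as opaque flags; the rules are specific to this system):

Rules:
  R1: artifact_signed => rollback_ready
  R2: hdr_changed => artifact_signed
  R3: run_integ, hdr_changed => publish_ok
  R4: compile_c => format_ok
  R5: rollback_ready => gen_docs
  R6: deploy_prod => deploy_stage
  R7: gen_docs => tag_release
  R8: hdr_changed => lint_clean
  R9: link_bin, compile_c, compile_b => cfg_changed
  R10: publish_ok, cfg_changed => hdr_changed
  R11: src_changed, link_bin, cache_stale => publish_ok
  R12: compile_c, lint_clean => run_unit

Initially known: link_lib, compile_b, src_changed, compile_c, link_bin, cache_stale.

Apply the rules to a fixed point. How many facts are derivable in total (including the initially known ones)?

16

Round 1: R4 [compile_c => format_ok]; R9 [link_bin, compile_c, compile_b => cfg_changed]; R11 [src_changed, link_bin, cache_stale => publish_ok]. New: format_ok, cfg_changed, publish_ok.
Round 2: R10 [publish_ok, cfg_changed => hdr_changed]. New: hdr_changed.
Round 3: R2 [hdr_changed => artifact_signed]; R8 [hdr_changed => lint_clean]. New: artifact_signed, lint_clean.
Round 4: R1 [artifact_signed => rollback_ready]; R12 [compile_c, lint_clean => run_unit]. New: rollback_ready, run_unit.
Round 5: R5 [rollback_ready => gen_docs]. New: gen_docs.
Round 6: R7 [gen_docs => tag_release]. New: tag_release.
Closure: {artifact_signed, cache_stale, cfg_changed, compile_b, compile_c, format_ok, gen_docs, hdr_changed, link_bin, link_lib, lint_clean, publish_ok, rollback_ready, run_unit, src_changed, tag_release} — 16 facts.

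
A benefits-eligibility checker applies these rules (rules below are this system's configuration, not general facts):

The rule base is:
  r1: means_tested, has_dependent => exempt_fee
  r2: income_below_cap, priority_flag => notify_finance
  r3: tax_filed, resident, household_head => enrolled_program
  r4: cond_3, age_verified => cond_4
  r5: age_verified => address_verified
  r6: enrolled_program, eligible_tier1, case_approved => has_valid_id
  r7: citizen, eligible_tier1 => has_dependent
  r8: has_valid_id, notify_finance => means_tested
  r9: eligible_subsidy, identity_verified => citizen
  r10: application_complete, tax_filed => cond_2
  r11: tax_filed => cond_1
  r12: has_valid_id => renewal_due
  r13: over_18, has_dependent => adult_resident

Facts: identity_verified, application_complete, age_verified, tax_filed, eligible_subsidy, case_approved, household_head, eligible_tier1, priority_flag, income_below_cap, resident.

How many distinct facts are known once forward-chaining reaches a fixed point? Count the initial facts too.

[1] r2 [income_below_cap, priority_flag => notify_finance]; r3 [tax_filed, resident, household_head => enrolled_program]; r5 [age_verified => address_verified]; r9 [eligible_subsidy, identity_verified => citizen]; r10 [application_complete, tax_filed => cond_2]; r11 [tax_filed => cond_1]. ⇒ new: notify_finance, enrolled_program, address_verified, citizen, cond_2, cond_1.
[2] r6 [enrolled_program, eligible_tier1, case_approved => has_valid_id]; r7 [citizen, eligible_tier1 => has_dependent]. ⇒ new: has_valid_id, has_dependent.
[3] r8 [has_valid_id, notify_finance => means_tested]; r12 [has_valid_id => renewal_due]. ⇒ new: means_tested, renewal_due.
[4] r1 [means_tested, has_dependent => exempt_fee]. ⇒ new: exempt_fee.
Closure: {address_verified, age_verified, application_complete, case_approved, citizen, cond_1, cond_2, eligible_subsidy, eligible_tier1, enrolled_program, exempt_fee, has_dependent, has_valid_id, household_head, identity_verified, income_below_cap, means_tested, notify_finance, priority_flag, renewal_due, resident, tax_filed} — 22 facts.

22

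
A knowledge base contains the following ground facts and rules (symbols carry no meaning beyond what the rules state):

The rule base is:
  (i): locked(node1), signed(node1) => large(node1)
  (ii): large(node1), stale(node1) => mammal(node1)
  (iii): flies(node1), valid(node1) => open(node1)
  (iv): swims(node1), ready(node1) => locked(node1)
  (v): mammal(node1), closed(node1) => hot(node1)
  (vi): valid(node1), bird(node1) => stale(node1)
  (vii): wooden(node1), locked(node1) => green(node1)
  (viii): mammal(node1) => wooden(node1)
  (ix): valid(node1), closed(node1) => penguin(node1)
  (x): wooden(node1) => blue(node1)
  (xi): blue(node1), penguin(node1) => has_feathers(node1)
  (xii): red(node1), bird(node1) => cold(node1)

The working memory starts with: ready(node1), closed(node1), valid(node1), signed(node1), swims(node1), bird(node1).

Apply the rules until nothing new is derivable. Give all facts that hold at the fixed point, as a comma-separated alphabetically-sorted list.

bird(node1), blue(node1), closed(node1), green(node1), has_feathers(node1), hot(node1), large(node1), locked(node1), mammal(node1), penguin(node1), ready(node1), signed(node1), stale(node1), swims(node1), valid(node1), wooden(node1)

Round 1 — (iv), (vi), (ix), derive locked(node1), stale(node1), penguin(node1).
Round 2 — (i), derive large(node1).
Round 3 — (ii), derive mammal(node1).
Round 4 — (v), (viii), derive hot(node1), wooden(node1).
Round 5 — (vii), (x), derive green(node1), blue(node1).
Round 6 — (xi), derive has_feathers(node1).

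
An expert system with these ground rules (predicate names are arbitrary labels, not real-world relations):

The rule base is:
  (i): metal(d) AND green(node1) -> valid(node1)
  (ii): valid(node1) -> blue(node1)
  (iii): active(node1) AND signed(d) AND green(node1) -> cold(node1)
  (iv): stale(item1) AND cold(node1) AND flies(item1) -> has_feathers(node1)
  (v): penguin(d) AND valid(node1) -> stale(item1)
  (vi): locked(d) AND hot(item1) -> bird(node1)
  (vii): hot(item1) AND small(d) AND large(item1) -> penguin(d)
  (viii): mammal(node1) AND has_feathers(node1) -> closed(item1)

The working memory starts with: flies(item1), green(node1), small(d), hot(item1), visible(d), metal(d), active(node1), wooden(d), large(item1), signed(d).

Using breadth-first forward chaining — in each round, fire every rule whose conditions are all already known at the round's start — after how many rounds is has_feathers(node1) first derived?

[1] (i) [metal(d) AND green(node1) -> valid(node1)]; (iii) [active(node1) AND signed(d) AND green(node1) -> cold(node1)]; (vii) [hot(item1) AND small(d) AND large(item1) -> penguin(d)]. ⇒ new: valid(node1), cold(node1), penguin(d).
[2] (ii) [valid(node1) -> blue(node1)]; (v) [penguin(d) AND valid(node1) -> stale(item1)]. ⇒ new: blue(node1), stale(item1).
[3] (iv) [stale(item1) AND cold(node1) AND flies(item1) -> has_feathers(node1)]. ⇒ new: has_feathers(node1).
has_feathers(node1) first appears in round 3.

3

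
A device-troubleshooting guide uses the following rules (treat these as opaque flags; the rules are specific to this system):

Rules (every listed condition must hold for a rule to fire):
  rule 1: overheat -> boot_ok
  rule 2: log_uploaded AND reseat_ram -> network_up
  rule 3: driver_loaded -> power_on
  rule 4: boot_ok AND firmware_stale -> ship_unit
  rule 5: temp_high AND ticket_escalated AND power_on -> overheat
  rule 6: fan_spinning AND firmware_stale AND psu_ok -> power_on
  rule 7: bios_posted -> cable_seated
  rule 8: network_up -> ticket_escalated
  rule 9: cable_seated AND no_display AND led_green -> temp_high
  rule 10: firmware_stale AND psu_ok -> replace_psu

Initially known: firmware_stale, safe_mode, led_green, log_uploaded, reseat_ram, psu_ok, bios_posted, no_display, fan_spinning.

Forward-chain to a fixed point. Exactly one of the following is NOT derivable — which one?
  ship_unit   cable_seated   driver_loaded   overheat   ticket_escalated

[1] rule 2 [log_uploaded AND reseat_ram -> network_up]; rule 6 [fan_spinning AND firmware_stale AND psu_ok -> power_on]; rule 7 [bios_posted -> cable_seated]; rule 10 [firmware_stale AND psu_ok -> replace_psu]. ⇒ new: network_up, power_on, cable_seated, replace_psu.
[2] rule 8 [network_up -> ticket_escalated]; rule 9 [cable_seated AND no_display AND led_green -> temp_high]. ⇒ new: ticket_escalated, temp_high.
[3] rule 5 [temp_high AND ticket_escalated AND power_on -> overheat]. ⇒ new: overheat.
[4] rule 1 [overheat -> boot_ok]. ⇒ new: boot_ok.
[5] rule 4 [boot_ok AND firmware_stale -> ship_unit]. ⇒ new: ship_unit.
Derived: overheat (round 3), ticket_escalated (round 2), cable_seated (round 1), ship_unit (round 5). driver_loaded never appears in any round.

driver_loaded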